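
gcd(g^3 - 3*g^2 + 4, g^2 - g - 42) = 1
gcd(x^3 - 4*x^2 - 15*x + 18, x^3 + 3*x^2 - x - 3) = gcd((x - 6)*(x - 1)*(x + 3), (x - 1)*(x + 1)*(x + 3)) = x^2 + 2*x - 3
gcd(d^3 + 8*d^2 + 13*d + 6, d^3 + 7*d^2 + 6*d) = d^2 + 7*d + 6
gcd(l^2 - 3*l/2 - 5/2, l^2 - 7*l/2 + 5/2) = l - 5/2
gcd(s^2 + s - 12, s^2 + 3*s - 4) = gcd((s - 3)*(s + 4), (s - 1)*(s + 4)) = s + 4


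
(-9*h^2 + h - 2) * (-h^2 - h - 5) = 9*h^4 + 8*h^3 + 46*h^2 - 3*h + 10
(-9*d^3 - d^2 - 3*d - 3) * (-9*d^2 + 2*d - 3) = 81*d^5 - 9*d^4 + 52*d^3 + 24*d^2 + 3*d + 9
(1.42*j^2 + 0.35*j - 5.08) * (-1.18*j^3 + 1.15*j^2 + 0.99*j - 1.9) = -1.6756*j^5 + 1.22*j^4 + 7.8027*j^3 - 8.1935*j^2 - 5.6942*j + 9.652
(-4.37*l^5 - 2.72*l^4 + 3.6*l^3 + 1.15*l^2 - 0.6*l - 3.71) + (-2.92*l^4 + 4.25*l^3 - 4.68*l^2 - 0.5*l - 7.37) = -4.37*l^5 - 5.64*l^4 + 7.85*l^3 - 3.53*l^2 - 1.1*l - 11.08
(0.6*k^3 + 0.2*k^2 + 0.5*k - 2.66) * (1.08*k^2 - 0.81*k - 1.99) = 0.648*k^5 - 0.27*k^4 - 0.816*k^3 - 3.6758*k^2 + 1.1596*k + 5.2934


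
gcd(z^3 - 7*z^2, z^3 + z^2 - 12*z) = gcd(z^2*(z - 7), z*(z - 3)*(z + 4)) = z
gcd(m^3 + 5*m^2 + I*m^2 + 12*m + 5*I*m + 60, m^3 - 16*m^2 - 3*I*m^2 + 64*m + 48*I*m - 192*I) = m - 3*I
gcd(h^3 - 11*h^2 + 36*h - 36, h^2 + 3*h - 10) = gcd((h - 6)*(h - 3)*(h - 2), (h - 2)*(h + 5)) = h - 2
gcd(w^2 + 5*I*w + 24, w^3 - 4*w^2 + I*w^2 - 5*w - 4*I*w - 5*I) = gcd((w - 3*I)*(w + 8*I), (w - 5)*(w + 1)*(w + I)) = 1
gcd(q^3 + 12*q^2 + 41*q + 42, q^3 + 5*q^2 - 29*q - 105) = q^2 + 10*q + 21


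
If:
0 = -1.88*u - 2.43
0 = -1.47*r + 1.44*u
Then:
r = -1.27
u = -1.29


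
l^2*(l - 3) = l^3 - 3*l^2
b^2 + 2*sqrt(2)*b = b*(b + 2*sqrt(2))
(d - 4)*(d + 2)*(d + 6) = d^3 + 4*d^2 - 20*d - 48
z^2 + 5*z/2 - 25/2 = (z - 5/2)*(z + 5)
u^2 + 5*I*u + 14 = (u - 2*I)*(u + 7*I)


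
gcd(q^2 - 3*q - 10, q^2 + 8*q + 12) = q + 2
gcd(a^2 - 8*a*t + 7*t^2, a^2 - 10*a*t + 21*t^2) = -a + 7*t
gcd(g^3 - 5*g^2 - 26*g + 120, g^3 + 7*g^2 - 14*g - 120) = g^2 + g - 20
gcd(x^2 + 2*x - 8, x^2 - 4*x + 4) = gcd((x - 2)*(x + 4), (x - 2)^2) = x - 2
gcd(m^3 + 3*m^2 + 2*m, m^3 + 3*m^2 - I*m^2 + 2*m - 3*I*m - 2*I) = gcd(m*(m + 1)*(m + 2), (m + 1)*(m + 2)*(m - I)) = m^2 + 3*m + 2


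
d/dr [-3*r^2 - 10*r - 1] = -6*r - 10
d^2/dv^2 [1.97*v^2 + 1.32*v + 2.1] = 3.94000000000000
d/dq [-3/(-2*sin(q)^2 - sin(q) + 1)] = -3*(4*sin(q) + 1)*cos(q)/(sin(q) - cos(2*q))^2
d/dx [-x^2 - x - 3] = -2*x - 1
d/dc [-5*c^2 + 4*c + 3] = 4 - 10*c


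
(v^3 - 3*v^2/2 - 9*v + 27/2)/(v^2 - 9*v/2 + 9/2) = v + 3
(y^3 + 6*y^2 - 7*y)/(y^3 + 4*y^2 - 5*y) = (y + 7)/(y + 5)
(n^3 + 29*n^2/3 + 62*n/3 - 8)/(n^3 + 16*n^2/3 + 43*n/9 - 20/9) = 3*(n + 6)/(3*n + 5)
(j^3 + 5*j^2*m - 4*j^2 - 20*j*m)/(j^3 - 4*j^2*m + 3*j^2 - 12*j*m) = (j^2 + 5*j*m - 4*j - 20*m)/(j^2 - 4*j*m + 3*j - 12*m)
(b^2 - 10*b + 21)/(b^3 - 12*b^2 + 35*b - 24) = (b - 7)/(b^2 - 9*b + 8)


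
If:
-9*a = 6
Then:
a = -2/3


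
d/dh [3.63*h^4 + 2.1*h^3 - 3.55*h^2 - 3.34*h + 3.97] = 14.52*h^3 + 6.3*h^2 - 7.1*h - 3.34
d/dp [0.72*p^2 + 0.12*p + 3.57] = 1.44*p + 0.12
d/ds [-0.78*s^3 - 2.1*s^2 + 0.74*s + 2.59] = -2.34*s^2 - 4.2*s + 0.74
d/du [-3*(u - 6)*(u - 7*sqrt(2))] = -6*u + 18 + 21*sqrt(2)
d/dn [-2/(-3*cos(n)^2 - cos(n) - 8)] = 2*(6*cos(n) + 1)*sin(n)/(3*cos(n)^2 + cos(n) + 8)^2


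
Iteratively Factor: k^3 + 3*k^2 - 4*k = (k + 4)*(k^2 - k) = k*(k + 4)*(k - 1)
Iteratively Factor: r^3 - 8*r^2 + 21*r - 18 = (r - 2)*(r^2 - 6*r + 9) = (r - 3)*(r - 2)*(r - 3)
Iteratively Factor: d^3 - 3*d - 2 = (d + 1)*(d^2 - d - 2) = (d - 2)*(d + 1)*(d + 1)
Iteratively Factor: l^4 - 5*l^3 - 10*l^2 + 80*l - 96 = (l - 3)*(l^3 - 2*l^2 - 16*l + 32) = (l - 3)*(l + 4)*(l^2 - 6*l + 8) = (l - 3)*(l - 2)*(l + 4)*(l - 4)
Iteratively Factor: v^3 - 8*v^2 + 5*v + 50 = (v - 5)*(v^2 - 3*v - 10) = (v - 5)^2*(v + 2)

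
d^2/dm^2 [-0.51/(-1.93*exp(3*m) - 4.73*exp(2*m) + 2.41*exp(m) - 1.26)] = ((-8.8587*exp(2*m) - 9.6492*exp(m) + 1.2291)*(1.93*exp(3*m) + 4.73*exp(2*m) - 2.41*exp(m) + 1.26) + 0.51*(5.79*exp(2*m) + 9.46*exp(m) - 2.41)*(11.58*exp(2*m) + 18.92*exp(m) - 4.82)*exp(m))*exp(m)/(1.93*exp(3*m) + 4.73*exp(2*m) - 2.41*exp(m) + 1.26)^3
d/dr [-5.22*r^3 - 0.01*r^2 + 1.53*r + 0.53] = -15.66*r^2 - 0.02*r + 1.53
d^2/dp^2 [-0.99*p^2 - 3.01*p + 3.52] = -1.98000000000000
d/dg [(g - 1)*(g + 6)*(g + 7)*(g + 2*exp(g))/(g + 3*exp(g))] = (-g^4*exp(g) + 3*g^4 + 4*g^3*exp(g) + 24*g^3 + 18*g^2*exp(2*g) + 103*g^2*exp(g) + 29*g^2 + 144*g*exp(2*g) + 216*g*exp(g) + 174*exp(2*g) - 42*exp(g))/(g^2 + 6*g*exp(g) + 9*exp(2*g))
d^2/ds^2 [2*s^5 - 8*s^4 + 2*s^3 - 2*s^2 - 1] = 40*s^3 - 96*s^2 + 12*s - 4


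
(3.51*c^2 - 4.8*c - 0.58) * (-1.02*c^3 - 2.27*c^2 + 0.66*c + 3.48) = -3.5802*c^5 - 3.0717*c^4 + 13.8042*c^3 + 10.3634*c^2 - 17.0868*c - 2.0184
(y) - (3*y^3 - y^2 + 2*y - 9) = -3*y^3 + y^2 - y + 9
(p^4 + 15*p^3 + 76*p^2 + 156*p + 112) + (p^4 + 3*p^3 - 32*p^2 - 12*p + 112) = 2*p^4 + 18*p^3 + 44*p^2 + 144*p + 224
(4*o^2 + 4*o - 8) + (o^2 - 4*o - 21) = 5*o^2 - 29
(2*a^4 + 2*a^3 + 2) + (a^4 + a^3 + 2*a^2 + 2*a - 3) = 3*a^4 + 3*a^3 + 2*a^2 + 2*a - 1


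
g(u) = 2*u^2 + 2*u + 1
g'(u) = 4*u + 2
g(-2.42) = 7.87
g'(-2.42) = -7.68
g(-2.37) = 7.49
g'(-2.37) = -7.48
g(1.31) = 7.05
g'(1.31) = 7.24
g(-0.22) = 0.66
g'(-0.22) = 1.12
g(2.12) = 14.23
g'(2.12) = 10.48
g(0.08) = 1.17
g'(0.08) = 2.32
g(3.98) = 40.64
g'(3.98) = 17.92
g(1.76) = 10.72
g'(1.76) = 9.04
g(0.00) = 1.00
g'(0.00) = 2.00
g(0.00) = 1.00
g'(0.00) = 2.00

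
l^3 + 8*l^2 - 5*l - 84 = (l - 3)*(l + 4)*(l + 7)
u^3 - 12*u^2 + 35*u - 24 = (u - 8)*(u - 3)*(u - 1)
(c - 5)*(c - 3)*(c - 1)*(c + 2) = c^4 - 7*c^3 + 5*c^2 + 31*c - 30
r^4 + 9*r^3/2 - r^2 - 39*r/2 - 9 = (r - 2)*(r + 1/2)*(r + 3)^2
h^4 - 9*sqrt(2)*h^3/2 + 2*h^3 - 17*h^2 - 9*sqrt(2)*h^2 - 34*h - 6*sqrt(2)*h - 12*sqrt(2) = (h + 2)*(h - 6*sqrt(2))*(h + sqrt(2)/2)*(h + sqrt(2))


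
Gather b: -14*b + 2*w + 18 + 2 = -14*b + 2*w + 20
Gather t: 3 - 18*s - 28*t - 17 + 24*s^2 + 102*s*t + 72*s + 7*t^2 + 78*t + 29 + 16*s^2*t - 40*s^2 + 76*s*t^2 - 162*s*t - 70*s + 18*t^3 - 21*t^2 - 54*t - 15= -16*s^2 - 16*s + 18*t^3 + t^2*(76*s - 14) + t*(16*s^2 - 60*s - 4)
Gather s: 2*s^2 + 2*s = 2*s^2 + 2*s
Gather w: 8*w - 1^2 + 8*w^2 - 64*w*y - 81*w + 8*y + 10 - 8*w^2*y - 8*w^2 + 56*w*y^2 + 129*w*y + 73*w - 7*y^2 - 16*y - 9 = -8*w^2*y + w*(56*y^2 + 65*y) - 7*y^2 - 8*y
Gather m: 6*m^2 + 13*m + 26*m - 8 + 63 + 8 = 6*m^2 + 39*m + 63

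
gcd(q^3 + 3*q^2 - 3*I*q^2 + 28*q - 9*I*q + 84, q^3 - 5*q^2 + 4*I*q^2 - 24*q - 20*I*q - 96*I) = q^2 + q*(3 + 4*I) + 12*I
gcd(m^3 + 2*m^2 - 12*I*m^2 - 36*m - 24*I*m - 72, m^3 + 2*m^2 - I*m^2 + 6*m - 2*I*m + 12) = m + 2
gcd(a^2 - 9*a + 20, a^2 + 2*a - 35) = a - 5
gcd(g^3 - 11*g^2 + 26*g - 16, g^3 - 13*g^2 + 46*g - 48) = g^2 - 10*g + 16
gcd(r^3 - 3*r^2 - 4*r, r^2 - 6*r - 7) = r + 1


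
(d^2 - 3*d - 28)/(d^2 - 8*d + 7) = (d + 4)/(d - 1)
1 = 1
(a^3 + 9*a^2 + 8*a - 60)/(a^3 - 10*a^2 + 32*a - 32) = (a^2 + 11*a + 30)/(a^2 - 8*a + 16)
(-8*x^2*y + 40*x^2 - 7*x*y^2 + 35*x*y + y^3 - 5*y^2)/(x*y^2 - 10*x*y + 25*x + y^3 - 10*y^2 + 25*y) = (-8*x + y)/(y - 5)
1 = 1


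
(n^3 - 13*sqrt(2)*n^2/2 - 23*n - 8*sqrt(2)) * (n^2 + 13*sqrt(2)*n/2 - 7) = n^5 - 229*n^3/2 - 112*sqrt(2)*n^2 + 57*n + 56*sqrt(2)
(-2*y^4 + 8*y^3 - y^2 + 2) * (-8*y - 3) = 16*y^5 - 58*y^4 - 16*y^3 + 3*y^2 - 16*y - 6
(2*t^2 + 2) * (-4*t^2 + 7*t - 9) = -8*t^4 + 14*t^3 - 26*t^2 + 14*t - 18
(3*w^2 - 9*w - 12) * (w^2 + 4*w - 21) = 3*w^4 + 3*w^3 - 111*w^2 + 141*w + 252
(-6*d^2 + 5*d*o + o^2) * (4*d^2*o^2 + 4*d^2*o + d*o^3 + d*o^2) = -24*d^4*o^2 - 24*d^4*o + 14*d^3*o^3 + 14*d^3*o^2 + 9*d^2*o^4 + 9*d^2*o^3 + d*o^5 + d*o^4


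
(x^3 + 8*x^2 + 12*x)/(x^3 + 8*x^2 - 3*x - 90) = x*(x + 2)/(x^2 + 2*x - 15)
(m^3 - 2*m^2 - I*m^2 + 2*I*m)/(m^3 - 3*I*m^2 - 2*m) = (m - 2)/(m - 2*I)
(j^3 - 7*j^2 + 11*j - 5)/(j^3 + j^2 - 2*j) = (j^2 - 6*j + 5)/(j*(j + 2))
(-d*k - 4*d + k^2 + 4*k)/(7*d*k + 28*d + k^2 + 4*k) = (-d + k)/(7*d + k)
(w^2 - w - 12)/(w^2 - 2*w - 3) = (-w^2 + w + 12)/(-w^2 + 2*w + 3)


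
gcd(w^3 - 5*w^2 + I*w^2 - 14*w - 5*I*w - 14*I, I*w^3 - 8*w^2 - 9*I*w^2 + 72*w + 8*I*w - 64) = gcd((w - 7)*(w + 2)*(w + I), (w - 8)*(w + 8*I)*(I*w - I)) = 1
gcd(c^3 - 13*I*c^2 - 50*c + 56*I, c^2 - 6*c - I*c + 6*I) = 1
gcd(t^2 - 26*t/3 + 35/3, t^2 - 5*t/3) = t - 5/3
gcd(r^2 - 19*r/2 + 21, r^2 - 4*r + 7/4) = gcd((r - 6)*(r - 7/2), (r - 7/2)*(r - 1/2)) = r - 7/2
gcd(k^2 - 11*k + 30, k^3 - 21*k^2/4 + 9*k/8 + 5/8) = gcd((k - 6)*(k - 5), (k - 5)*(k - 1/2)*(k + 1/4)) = k - 5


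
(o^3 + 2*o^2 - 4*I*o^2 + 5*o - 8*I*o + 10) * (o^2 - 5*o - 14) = o^5 - 3*o^4 - 4*I*o^4 - 19*o^3 + 12*I*o^3 - 43*o^2 + 96*I*o^2 - 120*o + 112*I*o - 140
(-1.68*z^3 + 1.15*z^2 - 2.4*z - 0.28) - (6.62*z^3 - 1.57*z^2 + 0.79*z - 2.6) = -8.3*z^3 + 2.72*z^2 - 3.19*z + 2.32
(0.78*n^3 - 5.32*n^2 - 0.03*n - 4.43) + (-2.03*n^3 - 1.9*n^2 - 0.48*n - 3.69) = -1.25*n^3 - 7.22*n^2 - 0.51*n - 8.12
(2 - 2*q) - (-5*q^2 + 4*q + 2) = 5*q^2 - 6*q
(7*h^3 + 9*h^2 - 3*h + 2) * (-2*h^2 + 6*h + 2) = -14*h^5 + 24*h^4 + 74*h^3 - 4*h^2 + 6*h + 4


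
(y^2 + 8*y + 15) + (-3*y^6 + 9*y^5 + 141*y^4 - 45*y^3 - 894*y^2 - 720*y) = -3*y^6 + 9*y^5 + 141*y^4 - 45*y^3 - 893*y^2 - 712*y + 15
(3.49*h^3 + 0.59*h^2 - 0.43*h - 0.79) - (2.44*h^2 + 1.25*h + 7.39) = 3.49*h^3 - 1.85*h^2 - 1.68*h - 8.18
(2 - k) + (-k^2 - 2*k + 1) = -k^2 - 3*k + 3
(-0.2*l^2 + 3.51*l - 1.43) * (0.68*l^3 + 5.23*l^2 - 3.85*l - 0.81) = -0.136*l^5 + 1.3408*l^4 + 18.1549*l^3 - 20.8304*l^2 + 2.6624*l + 1.1583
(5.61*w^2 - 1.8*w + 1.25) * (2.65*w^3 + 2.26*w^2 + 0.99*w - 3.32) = 14.8665*w^5 + 7.9086*w^4 + 4.7984*w^3 - 17.5822*w^2 + 7.2135*w - 4.15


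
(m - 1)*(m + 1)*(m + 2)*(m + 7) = m^4 + 9*m^3 + 13*m^2 - 9*m - 14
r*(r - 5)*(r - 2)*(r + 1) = r^4 - 6*r^3 + 3*r^2 + 10*r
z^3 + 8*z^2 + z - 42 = (z - 2)*(z + 3)*(z + 7)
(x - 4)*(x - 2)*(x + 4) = x^3 - 2*x^2 - 16*x + 32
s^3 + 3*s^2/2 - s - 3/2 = (s - 1)*(s + 1)*(s + 3/2)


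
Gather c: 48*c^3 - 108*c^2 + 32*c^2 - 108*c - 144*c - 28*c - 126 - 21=48*c^3 - 76*c^2 - 280*c - 147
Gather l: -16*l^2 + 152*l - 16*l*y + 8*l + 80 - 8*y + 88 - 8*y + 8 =-16*l^2 + l*(160 - 16*y) - 16*y + 176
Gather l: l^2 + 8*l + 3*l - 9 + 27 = l^2 + 11*l + 18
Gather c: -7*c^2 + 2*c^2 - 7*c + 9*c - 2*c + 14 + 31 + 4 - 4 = 45 - 5*c^2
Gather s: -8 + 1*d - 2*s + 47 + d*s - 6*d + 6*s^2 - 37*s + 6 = -5*d + 6*s^2 + s*(d - 39) + 45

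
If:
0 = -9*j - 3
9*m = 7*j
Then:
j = -1/3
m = -7/27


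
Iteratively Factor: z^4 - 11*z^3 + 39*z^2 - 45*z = (z)*(z^3 - 11*z^2 + 39*z - 45) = z*(z - 3)*(z^2 - 8*z + 15) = z*(z - 3)^2*(z - 5)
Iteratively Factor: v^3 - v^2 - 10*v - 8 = (v + 2)*(v^2 - 3*v - 4) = (v + 1)*(v + 2)*(v - 4)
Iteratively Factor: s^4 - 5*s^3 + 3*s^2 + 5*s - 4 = (s - 1)*(s^3 - 4*s^2 - s + 4) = (s - 1)^2*(s^2 - 3*s - 4) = (s - 4)*(s - 1)^2*(s + 1)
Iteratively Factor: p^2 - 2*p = (p)*(p - 2)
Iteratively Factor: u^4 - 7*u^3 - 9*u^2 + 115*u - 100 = (u + 4)*(u^3 - 11*u^2 + 35*u - 25) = (u - 1)*(u + 4)*(u^2 - 10*u + 25) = (u - 5)*(u - 1)*(u + 4)*(u - 5)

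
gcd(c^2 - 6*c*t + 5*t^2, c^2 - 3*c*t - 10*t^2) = -c + 5*t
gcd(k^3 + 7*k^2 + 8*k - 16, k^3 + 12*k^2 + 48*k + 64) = k^2 + 8*k + 16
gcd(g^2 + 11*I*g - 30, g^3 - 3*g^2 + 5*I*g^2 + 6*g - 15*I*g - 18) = g + 6*I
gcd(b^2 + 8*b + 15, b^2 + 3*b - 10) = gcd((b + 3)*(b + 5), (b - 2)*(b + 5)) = b + 5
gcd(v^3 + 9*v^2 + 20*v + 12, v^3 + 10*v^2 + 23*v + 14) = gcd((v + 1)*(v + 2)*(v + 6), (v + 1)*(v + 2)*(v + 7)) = v^2 + 3*v + 2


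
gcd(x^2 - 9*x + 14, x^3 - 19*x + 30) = x - 2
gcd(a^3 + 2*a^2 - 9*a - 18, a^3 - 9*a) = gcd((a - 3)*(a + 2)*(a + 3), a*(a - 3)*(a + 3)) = a^2 - 9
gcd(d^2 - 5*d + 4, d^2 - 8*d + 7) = d - 1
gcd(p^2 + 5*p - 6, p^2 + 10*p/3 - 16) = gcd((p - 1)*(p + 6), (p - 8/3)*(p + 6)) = p + 6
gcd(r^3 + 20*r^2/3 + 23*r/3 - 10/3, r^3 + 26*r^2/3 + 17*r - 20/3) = r^2 + 14*r/3 - 5/3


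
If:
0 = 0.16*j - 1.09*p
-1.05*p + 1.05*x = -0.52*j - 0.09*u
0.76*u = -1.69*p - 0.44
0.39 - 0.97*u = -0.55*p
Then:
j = -2.39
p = -0.35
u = 0.20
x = 0.82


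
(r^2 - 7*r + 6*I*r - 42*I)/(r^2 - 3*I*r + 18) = (r^2 + r*(-7 + 6*I) - 42*I)/(r^2 - 3*I*r + 18)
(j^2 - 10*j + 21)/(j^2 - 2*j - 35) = (j - 3)/(j + 5)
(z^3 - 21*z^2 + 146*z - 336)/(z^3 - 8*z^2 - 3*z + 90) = (z^2 - 15*z + 56)/(z^2 - 2*z - 15)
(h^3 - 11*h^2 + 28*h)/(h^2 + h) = (h^2 - 11*h + 28)/(h + 1)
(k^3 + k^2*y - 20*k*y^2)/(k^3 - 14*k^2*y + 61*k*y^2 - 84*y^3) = k*(k + 5*y)/(k^2 - 10*k*y + 21*y^2)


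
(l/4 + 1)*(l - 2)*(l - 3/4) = l^3/4 + 5*l^2/16 - 19*l/8 + 3/2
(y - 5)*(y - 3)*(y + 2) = y^3 - 6*y^2 - y + 30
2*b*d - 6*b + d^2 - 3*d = (2*b + d)*(d - 3)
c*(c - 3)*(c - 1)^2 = c^4 - 5*c^3 + 7*c^2 - 3*c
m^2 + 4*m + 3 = (m + 1)*(m + 3)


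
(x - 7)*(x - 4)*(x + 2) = x^3 - 9*x^2 + 6*x + 56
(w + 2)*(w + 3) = w^2 + 5*w + 6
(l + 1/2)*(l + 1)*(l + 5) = l^3 + 13*l^2/2 + 8*l + 5/2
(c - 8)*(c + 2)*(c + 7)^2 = c^4 + 8*c^3 - 51*c^2 - 518*c - 784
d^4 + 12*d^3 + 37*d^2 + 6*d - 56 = (d - 1)*(d + 2)*(d + 4)*(d + 7)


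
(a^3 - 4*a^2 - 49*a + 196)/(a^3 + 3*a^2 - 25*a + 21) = (a^2 - 11*a + 28)/(a^2 - 4*a + 3)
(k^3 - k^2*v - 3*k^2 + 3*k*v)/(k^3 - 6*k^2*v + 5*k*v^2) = (3 - k)/(-k + 5*v)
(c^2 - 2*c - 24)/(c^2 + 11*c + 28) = (c - 6)/(c + 7)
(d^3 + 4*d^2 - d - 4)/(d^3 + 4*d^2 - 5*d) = (d^2 + 5*d + 4)/(d*(d + 5))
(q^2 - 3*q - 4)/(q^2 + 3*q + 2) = (q - 4)/(q + 2)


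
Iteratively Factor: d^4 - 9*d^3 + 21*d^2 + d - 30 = (d - 5)*(d^3 - 4*d^2 + d + 6) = (d - 5)*(d + 1)*(d^2 - 5*d + 6) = (d - 5)*(d - 2)*(d + 1)*(d - 3)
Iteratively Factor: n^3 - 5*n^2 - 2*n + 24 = (n - 3)*(n^2 - 2*n - 8) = (n - 4)*(n - 3)*(n + 2)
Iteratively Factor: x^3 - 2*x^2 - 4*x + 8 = (x - 2)*(x^2 - 4) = (x - 2)^2*(x + 2)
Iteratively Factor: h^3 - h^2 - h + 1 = (h - 1)*(h^2 - 1) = (h - 1)^2*(h + 1)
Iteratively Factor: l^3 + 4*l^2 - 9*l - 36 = (l + 4)*(l^2 - 9) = (l - 3)*(l + 4)*(l + 3)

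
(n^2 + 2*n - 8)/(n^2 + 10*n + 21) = (n^2 + 2*n - 8)/(n^2 + 10*n + 21)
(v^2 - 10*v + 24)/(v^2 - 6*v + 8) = (v - 6)/(v - 2)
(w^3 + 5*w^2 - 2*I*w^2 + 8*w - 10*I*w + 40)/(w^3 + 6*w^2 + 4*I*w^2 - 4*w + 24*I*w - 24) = (w^2 + w*(5 - 4*I) - 20*I)/(w^2 + 2*w*(3 + I) + 12*I)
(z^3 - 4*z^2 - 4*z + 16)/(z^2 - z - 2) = (z^2 - 2*z - 8)/(z + 1)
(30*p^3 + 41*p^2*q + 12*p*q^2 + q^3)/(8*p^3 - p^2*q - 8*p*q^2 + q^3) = (30*p^2 + 11*p*q + q^2)/(8*p^2 - 9*p*q + q^2)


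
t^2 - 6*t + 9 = (t - 3)^2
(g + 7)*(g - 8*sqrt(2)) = g^2 - 8*sqrt(2)*g + 7*g - 56*sqrt(2)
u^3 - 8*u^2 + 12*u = u*(u - 6)*(u - 2)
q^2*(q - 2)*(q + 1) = q^4 - q^3 - 2*q^2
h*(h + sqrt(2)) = h^2 + sqrt(2)*h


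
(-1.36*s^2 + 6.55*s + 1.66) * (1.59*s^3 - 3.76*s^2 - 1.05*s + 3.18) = -2.1624*s^5 + 15.5281*s^4 - 20.5606*s^3 - 17.4439*s^2 + 19.086*s + 5.2788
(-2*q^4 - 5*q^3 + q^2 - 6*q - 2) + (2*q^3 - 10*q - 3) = -2*q^4 - 3*q^3 + q^2 - 16*q - 5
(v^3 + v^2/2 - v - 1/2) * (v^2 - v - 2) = v^5 - v^4/2 - 7*v^3/2 - v^2/2 + 5*v/2 + 1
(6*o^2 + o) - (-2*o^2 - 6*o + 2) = 8*o^2 + 7*o - 2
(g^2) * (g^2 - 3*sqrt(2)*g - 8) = g^4 - 3*sqrt(2)*g^3 - 8*g^2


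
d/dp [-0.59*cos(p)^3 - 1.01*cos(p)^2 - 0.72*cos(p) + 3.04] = (1.77*cos(p)^2 + 2.02*cos(p) + 0.72)*sin(p)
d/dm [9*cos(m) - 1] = -9*sin(m)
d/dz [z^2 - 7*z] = 2*z - 7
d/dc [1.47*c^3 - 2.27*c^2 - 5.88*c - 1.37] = 4.41*c^2 - 4.54*c - 5.88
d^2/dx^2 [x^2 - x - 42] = 2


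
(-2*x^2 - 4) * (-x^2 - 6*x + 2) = 2*x^4 + 12*x^3 + 24*x - 8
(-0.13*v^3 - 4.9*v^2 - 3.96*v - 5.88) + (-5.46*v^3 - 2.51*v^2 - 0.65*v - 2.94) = -5.59*v^3 - 7.41*v^2 - 4.61*v - 8.82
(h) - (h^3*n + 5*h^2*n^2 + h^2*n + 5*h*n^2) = -h^3*n - 5*h^2*n^2 - h^2*n - 5*h*n^2 + h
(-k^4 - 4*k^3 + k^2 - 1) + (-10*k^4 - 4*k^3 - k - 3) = -11*k^4 - 8*k^3 + k^2 - k - 4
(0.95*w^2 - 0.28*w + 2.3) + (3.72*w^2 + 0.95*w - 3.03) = 4.67*w^2 + 0.67*w - 0.73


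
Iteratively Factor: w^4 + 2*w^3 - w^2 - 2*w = (w - 1)*(w^3 + 3*w^2 + 2*w) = (w - 1)*(w + 2)*(w^2 + w) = w*(w - 1)*(w + 2)*(w + 1)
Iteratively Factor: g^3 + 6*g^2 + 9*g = (g + 3)*(g^2 + 3*g) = g*(g + 3)*(g + 3)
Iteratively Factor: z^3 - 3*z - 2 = (z - 2)*(z^2 + 2*z + 1) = (z - 2)*(z + 1)*(z + 1)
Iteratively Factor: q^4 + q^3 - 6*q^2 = (q + 3)*(q^3 - 2*q^2) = q*(q + 3)*(q^2 - 2*q) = q*(q - 2)*(q + 3)*(q)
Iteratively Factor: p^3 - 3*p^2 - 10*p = (p + 2)*(p^2 - 5*p) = (p - 5)*(p + 2)*(p)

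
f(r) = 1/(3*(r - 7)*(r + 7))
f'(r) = -1/(3*(r - 7)*(r + 7)^2) - 1/(3*(r - 7)^2*(r + 7))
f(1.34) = -0.01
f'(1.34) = -0.00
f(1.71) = -0.01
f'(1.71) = -0.00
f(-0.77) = -0.01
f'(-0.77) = 0.00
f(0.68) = -0.01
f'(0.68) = -0.00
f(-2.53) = -0.01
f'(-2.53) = 0.00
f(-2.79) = -0.01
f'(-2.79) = 0.00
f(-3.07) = -0.01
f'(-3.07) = 0.00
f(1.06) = -0.01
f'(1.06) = -0.00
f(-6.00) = -0.03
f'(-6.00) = 0.02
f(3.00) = -0.00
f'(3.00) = 0.00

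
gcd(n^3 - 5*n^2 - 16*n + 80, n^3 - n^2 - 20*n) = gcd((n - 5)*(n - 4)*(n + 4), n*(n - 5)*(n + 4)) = n^2 - n - 20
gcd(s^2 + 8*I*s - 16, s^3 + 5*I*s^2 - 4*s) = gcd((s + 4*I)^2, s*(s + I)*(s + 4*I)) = s + 4*I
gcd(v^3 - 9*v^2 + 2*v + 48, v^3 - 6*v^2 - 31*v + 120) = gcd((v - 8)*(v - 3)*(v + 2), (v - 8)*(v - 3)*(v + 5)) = v^2 - 11*v + 24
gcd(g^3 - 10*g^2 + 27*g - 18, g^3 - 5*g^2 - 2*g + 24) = g - 3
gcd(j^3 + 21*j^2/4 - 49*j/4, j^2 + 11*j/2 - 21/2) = j + 7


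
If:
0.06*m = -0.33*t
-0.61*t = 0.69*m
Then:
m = 0.00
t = 0.00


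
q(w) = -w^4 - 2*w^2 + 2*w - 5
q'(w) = -4*w^3 - 4*w + 2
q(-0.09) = -5.20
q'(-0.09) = 2.36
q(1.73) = -16.48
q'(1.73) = -25.63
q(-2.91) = -99.46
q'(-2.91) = 112.21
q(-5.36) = -898.57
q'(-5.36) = 639.40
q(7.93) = -4069.42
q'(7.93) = -2024.43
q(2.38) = -43.65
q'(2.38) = -61.45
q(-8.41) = -5165.74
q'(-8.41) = 2414.93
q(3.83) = -241.85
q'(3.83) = -238.05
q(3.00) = -98.00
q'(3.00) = -118.00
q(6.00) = -1361.00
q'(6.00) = -886.00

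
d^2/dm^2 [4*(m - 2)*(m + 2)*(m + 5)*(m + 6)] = 48*m^2 + 264*m + 208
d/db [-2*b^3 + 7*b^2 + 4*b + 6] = -6*b^2 + 14*b + 4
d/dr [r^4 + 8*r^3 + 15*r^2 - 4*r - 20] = 4*r^3 + 24*r^2 + 30*r - 4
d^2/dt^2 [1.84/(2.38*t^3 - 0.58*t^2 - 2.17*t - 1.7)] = ((2.1344 - 26.2752*t)*(-2.38*t^3 + 0.58*t^2 + 2.17*t + 1.7) - 1.84*(-14.28*t^2 + 2.32*t + 4.34)*(-7.14*t^2 + 1.16*t + 2.17))/(-2.38*t^3 + 0.58*t^2 + 2.17*t + 1.7)^3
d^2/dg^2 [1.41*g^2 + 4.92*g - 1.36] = 2.82000000000000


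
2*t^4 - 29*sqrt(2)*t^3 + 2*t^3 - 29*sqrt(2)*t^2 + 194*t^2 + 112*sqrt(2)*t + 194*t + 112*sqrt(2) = (t - 8*sqrt(2))*(t - 7*sqrt(2))*(sqrt(2)*t + 1)*(sqrt(2)*t + sqrt(2))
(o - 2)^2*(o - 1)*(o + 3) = o^4 - 2*o^3 - 7*o^2 + 20*o - 12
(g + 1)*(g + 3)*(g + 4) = g^3 + 8*g^2 + 19*g + 12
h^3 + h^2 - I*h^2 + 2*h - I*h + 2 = (h + 1)*(h - 2*I)*(h + I)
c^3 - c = c*(c - 1)*(c + 1)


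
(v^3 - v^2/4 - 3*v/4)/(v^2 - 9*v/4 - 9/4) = v*(v - 1)/(v - 3)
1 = 1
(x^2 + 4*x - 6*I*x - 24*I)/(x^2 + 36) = (x + 4)/(x + 6*I)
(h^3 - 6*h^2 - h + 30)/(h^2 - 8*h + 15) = h + 2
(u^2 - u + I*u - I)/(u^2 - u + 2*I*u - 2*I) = (u + I)/(u + 2*I)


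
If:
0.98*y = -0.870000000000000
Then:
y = -0.89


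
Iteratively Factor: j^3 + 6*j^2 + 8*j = (j)*(j^2 + 6*j + 8) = j*(j + 2)*(j + 4)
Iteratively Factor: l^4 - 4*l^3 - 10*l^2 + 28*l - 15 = (l - 5)*(l^3 + l^2 - 5*l + 3) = (l - 5)*(l + 3)*(l^2 - 2*l + 1) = (l - 5)*(l - 1)*(l + 3)*(l - 1)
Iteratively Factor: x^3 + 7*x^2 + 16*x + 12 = (x + 2)*(x^2 + 5*x + 6) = (x + 2)^2*(x + 3)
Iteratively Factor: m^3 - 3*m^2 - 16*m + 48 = (m - 4)*(m^2 + m - 12) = (m - 4)*(m + 4)*(m - 3)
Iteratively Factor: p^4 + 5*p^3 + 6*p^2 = (p)*(p^3 + 5*p^2 + 6*p) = p*(p + 3)*(p^2 + 2*p) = p*(p + 2)*(p + 3)*(p)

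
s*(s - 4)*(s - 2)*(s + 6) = s^4 - 28*s^2 + 48*s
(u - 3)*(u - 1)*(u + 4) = u^3 - 13*u + 12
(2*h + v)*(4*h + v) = 8*h^2 + 6*h*v + v^2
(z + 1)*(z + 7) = z^2 + 8*z + 7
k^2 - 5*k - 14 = (k - 7)*(k + 2)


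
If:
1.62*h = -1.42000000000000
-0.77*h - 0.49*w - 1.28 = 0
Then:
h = -0.88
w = -1.23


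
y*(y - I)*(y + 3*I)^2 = y^4 + 5*I*y^3 - 3*y^2 + 9*I*y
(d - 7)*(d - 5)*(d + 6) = d^3 - 6*d^2 - 37*d + 210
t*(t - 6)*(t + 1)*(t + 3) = t^4 - 2*t^3 - 21*t^2 - 18*t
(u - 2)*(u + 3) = u^2 + u - 6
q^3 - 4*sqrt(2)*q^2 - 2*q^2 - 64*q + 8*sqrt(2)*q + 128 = (q - 2)*(q - 8*sqrt(2))*(q + 4*sqrt(2))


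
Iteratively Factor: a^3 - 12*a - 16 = (a + 2)*(a^2 - 2*a - 8) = (a + 2)^2*(a - 4)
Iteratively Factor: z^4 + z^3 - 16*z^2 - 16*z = (z + 1)*(z^3 - 16*z) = z*(z + 1)*(z^2 - 16) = z*(z - 4)*(z + 1)*(z + 4)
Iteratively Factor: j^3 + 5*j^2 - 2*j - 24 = (j + 3)*(j^2 + 2*j - 8) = (j - 2)*(j + 3)*(j + 4)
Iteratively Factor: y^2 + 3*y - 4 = (y - 1)*(y + 4)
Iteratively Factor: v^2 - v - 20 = (v + 4)*(v - 5)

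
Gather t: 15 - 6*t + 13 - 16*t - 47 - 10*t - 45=-32*t - 64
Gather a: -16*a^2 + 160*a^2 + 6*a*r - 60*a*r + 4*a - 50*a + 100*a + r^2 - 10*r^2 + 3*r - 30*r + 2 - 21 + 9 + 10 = 144*a^2 + a*(54 - 54*r) - 9*r^2 - 27*r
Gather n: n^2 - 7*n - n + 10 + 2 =n^2 - 8*n + 12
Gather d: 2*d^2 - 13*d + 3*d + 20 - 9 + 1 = 2*d^2 - 10*d + 12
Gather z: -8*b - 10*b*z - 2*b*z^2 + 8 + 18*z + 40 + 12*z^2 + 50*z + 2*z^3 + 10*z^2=-8*b + 2*z^3 + z^2*(22 - 2*b) + z*(68 - 10*b) + 48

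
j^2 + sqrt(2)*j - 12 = (j - 2*sqrt(2))*(j + 3*sqrt(2))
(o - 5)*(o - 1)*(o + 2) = o^3 - 4*o^2 - 7*o + 10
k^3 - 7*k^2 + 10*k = k*(k - 5)*(k - 2)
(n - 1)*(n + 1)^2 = n^3 + n^2 - n - 1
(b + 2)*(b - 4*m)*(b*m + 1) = b^3*m - 4*b^2*m^2 + 2*b^2*m + b^2 - 8*b*m^2 - 4*b*m + 2*b - 8*m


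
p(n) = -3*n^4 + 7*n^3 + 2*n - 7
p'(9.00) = -7045.00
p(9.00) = -14569.00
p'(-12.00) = 23762.00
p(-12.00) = -74335.00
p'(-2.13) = 213.24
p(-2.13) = -140.66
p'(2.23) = -26.64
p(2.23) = 0.90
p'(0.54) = 6.23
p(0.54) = -5.07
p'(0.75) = 8.75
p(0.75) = -3.50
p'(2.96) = -125.22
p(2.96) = -49.84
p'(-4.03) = 1128.47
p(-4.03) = -1264.52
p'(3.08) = -149.40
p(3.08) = -66.29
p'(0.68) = 7.94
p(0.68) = -4.08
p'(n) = -12*n^3 + 21*n^2 + 2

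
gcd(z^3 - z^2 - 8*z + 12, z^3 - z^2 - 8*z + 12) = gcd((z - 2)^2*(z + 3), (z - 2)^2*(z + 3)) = z^3 - z^2 - 8*z + 12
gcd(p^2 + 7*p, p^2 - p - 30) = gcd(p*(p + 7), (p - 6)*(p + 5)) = 1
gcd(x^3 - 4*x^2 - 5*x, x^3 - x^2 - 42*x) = x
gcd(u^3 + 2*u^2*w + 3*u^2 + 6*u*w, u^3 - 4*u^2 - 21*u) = u^2 + 3*u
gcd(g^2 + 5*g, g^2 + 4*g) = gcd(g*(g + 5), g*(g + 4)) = g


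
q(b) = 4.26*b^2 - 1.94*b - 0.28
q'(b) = 8.52*b - 1.94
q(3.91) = 57.26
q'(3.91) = 31.37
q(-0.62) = 2.56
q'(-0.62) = -7.22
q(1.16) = 3.20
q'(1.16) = 7.94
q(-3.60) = 61.91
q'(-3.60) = -32.61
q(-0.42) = 1.29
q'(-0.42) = -5.52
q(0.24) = -0.50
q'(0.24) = 0.10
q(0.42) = -0.34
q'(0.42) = 1.64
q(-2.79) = 38.29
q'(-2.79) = -25.71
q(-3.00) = 43.88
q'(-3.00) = -27.50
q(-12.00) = 636.44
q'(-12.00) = -104.18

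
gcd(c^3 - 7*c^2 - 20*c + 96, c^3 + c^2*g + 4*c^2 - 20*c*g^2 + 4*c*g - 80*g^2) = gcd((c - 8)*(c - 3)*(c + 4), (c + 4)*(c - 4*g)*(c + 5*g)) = c + 4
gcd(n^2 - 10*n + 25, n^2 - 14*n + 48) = 1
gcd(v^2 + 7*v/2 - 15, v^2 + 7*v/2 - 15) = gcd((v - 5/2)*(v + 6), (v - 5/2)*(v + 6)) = v^2 + 7*v/2 - 15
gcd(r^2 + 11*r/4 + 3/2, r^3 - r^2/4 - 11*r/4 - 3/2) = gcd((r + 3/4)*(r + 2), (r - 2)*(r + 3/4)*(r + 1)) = r + 3/4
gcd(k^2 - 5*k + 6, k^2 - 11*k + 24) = k - 3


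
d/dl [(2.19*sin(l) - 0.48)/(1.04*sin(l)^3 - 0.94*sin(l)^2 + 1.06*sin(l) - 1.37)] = (-4.5552*sin(l)^3 + 3.5562*sin(l)^2 - 0.9024*sin(l) - 2.4915)*cos(l)/(1.0816*sin(l)^6 - 1.9552*sin(l)^5 + 3.0884*sin(l)^4 - 4.8424*sin(l)^3 + 3.6992*sin(l)^2 - 2.9044*sin(l) + 1.8769)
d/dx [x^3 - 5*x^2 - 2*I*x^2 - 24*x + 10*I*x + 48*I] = 3*x^2 - 10*x - 4*I*x - 24 + 10*I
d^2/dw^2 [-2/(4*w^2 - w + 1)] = 4*(16*w^2 - 4*w - (8*w - 1)^2 + 4)/(4*w^2 - w + 1)^3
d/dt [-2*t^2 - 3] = -4*t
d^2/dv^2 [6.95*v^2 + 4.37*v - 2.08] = 13.9000000000000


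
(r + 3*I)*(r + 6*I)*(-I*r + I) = -I*r^3 + 9*r^2 + I*r^2 - 9*r + 18*I*r - 18*I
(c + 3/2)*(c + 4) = c^2 + 11*c/2 + 6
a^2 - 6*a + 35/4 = (a - 7/2)*(a - 5/2)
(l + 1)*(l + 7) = l^2 + 8*l + 7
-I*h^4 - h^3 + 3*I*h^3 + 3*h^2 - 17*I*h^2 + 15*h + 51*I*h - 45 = (h - 3)*(h - 5*I)*(h + 3*I)*(-I*h + 1)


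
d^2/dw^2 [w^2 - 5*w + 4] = 2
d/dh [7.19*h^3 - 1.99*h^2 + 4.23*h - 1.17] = 21.57*h^2 - 3.98*h + 4.23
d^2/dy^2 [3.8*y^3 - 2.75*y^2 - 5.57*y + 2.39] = 22.8*y - 5.5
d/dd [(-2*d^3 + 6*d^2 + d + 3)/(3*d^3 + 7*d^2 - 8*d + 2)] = 2*(-16*d^4 + 13*d^3 - 47*d^2 - 9*d + 13)/(9*d^6 + 42*d^5 + d^4 - 100*d^3 + 92*d^2 - 32*d + 4)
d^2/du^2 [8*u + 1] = 0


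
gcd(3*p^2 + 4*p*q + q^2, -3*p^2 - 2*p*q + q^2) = p + q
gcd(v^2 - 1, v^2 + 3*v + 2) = v + 1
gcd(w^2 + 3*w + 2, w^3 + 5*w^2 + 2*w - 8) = w + 2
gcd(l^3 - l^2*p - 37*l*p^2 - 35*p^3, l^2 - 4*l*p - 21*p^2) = -l + 7*p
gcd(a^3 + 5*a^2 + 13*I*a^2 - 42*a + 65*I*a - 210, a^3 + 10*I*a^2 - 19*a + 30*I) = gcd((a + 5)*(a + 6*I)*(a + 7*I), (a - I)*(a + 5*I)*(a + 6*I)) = a + 6*I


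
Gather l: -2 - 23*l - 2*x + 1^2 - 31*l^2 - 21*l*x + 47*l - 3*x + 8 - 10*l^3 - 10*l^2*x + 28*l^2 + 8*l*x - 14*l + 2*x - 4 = -10*l^3 + l^2*(-10*x - 3) + l*(10 - 13*x) - 3*x + 3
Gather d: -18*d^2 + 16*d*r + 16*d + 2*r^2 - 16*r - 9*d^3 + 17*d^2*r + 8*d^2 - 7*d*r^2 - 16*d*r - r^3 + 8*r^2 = -9*d^3 + d^2*(17*r - 10) + d*(16 - 7*r^2) - r^3 + 10*r^2 - 16*r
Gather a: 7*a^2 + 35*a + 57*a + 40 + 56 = 7*a^2 + 92*a + 96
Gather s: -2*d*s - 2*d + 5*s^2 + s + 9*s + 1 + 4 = -2*d + 5*s^2 + s*(10 - 2*d) + 5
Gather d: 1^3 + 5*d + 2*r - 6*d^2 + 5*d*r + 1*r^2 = -6*d^2 + d*(5*r + 5) + r^2 + 2*r + 1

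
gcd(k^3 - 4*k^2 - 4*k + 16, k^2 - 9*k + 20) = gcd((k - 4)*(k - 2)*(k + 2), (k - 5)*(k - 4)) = k - 4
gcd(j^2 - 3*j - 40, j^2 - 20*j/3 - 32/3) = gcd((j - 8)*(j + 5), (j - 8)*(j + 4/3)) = j - 8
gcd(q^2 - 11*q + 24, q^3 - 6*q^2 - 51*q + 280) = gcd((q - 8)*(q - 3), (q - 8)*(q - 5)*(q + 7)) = q - 8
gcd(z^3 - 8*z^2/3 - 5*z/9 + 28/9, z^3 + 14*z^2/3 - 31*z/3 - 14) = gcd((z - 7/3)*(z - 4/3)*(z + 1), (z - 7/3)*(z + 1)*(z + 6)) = z^2 - 4*z/3 - 7/3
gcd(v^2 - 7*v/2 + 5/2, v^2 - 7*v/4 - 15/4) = 1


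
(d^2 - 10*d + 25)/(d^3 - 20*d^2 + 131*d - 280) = (d - 5)/(d^2 - 15*d + 56)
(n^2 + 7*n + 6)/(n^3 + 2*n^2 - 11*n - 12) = (n + 6)/(n^2 + n - 12)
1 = 1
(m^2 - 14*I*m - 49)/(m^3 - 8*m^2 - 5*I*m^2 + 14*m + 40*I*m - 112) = (m - 7*I)/(m^2 + 2*m*(-4 + I) - 16*I)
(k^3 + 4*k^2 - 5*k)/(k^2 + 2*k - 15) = k*(k - 1)/(k - 3)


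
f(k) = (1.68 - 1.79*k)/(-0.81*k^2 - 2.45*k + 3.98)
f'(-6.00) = -0.65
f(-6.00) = -1.19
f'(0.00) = -0.19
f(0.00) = 0.42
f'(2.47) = -0.10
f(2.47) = 0.39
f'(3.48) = -0.05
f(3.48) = 0.32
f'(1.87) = -0.25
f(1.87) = 0.49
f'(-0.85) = -0.21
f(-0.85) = 0.58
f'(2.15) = -0.15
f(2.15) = 0.43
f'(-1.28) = -0.26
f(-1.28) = 0.69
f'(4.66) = -0.03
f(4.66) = 0.27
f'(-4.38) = -62.29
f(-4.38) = -11.49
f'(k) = (1.68 - 1.79*k)*(1.62*k + 2.45)/(-0.81*k^2 - 2.45*k + 3.98)^2 - 1.79/(-0.81*k^2 - 2.45*k + 3.98)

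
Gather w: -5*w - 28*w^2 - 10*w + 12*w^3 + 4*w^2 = 12*w^3 - 24*w^2 - 15*w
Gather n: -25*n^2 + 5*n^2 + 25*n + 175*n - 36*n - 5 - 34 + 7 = -20*n^2 + 164*n - 32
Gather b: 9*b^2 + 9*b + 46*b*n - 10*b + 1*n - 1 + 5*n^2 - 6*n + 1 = 9*b^2 + b*(46*n - 1) + 5*n^2 - 5*n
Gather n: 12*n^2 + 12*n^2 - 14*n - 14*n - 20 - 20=24*n^2 - 28*n - 40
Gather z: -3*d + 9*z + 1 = -3*d + 9*z + 1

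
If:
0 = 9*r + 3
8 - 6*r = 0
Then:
No Solution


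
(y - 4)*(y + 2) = y^2 - 2*y - 8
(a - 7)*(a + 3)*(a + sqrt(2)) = a^3 - 4*a^2 + sqrt(2)*a^2 - 21*a - 4*sqrt(2)*a - 21*sqrt(2)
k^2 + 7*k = k*(k + 7)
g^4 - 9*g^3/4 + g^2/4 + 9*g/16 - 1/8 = (g - 2)*(g - 1/2)*(g - 1/4)*(g + 1/2)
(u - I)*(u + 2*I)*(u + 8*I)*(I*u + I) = I*u^4 - 9*u^3 + I*u^3 - 9*u^2 - 6*I*u^2 - 16*u - 6*I*u - 16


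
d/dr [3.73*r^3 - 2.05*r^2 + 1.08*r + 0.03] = 11.19*r^2 - 4.1*r + 1.08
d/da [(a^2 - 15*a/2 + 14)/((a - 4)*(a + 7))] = 21/(2*(a^2 + 14*a + 49))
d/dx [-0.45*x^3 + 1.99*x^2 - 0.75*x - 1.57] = -1.35*x^2 + 3.98*x - 0.75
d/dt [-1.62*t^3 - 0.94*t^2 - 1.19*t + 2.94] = -4.86*t^2 - 1.88*t - 1.19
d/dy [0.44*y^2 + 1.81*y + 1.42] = 0.88*y + 1.81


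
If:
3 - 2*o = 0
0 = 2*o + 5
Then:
No Solution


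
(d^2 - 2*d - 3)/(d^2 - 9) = (d + 1)/(d + 3)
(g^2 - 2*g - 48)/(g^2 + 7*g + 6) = (g - 8)/(g + 1)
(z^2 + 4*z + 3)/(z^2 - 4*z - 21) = (z + 1)/(z - 7)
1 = 1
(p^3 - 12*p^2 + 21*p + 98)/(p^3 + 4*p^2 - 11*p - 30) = (p^2 - 14*p + 49)/(p^2 + 2*p - 15)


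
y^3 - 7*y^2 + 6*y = y*(y - 6)*(y - 1)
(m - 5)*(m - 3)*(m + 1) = m^3 - 7*m^2 + 7*m + 15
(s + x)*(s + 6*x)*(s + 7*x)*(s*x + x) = s^4*x + 14*s^3*x^2 + s^3*x + 55*s^2*x^3 + 14*s^2*x^2 + 42*s*x^4 + 55*s*x^3 + 42*x^4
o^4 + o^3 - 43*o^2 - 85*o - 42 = (o - 7)*(o + 1)^2*(o + 6)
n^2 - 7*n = n*(n - 7)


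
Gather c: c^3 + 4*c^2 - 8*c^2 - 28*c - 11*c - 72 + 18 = c^3 - 4*c^2 - 39*c - 54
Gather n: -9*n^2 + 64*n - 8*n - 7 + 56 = -9*n^2 + 56*n + 49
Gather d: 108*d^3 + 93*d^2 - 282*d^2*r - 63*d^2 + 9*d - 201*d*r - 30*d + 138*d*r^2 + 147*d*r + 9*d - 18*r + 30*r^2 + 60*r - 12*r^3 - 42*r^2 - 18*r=108*d^3 + d^2*(30 - 282*r) + d*(138*r^2 - 54*r - 12) - 12*r^3 - 12*r^2 + 24*r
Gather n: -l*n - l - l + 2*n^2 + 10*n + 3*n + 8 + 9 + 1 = -2*l + 2*n^2 + n*(13 - l) + 18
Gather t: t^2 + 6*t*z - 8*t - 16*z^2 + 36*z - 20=t^2 + t*(6*z - 8) - 16*z^2 + 36*z - 20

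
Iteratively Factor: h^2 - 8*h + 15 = (h - 3)*(h - 5)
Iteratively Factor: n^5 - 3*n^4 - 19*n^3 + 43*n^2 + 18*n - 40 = (n + 1)*(n^4 - 4*n^3 - 15*n^2 + 58*n - 40) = (n - 1)*(n + 1)*(n^3 - 3*n^2 - 18*n + 40) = (n - 1)*(n + 1)*(n + 4)*(n^2 - 7*n + 10) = (n - 5)*(n - 1)*(n + 1)*(n + 4)*(n - 2)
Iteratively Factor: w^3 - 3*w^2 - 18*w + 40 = (w - 5)*(w^2 + 2*w - 8) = (w - 5)*(w + 4)*(w - 2)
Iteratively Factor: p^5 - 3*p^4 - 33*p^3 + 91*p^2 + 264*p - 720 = (p - 3)*(p^4 - 33*p^2 - 8*p + 240) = (p - 5)*(p - 3)*(p^3 + 5*p^2 - 8*p - 48) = (p - 5)*(p - 3)^2*(p^2 + 8*p + 16) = (p - 5)*(p - 3)^2*(p + 4)*(p + 4)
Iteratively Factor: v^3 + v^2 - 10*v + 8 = (v - 2)*(v^2 + 3*v - 4) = (v - 2)*(v - 1)*(v + 4)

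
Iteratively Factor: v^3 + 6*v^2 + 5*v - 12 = (v + 4)*(v^2 + 2*v - 3) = (v - 1)*(v + 4)*(v + 3)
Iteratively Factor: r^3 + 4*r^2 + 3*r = (r + 3)*(r^2 + r) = (r + 1)*(r + 3)*(r)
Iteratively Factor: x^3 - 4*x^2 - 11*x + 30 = (x - 2)*(x^2 - 2*x - 15) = (x - 5)*(x - 2)*(x + 3)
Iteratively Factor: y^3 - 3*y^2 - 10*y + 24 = (y - 2)*(y^2 - y - 12) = (y - 2)*(y + 3)*(y - 4)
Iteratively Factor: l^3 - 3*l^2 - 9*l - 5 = (l + 1)*(l^2 - 4*l - 5) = (l + 1)^2*(l - 5)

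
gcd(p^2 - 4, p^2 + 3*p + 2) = p + 2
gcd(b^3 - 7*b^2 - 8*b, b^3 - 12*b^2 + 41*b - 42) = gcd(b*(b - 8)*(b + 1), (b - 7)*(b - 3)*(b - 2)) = 1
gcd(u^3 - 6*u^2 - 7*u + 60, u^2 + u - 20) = u - 4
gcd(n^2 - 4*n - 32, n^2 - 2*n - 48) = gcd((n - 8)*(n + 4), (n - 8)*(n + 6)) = n - 8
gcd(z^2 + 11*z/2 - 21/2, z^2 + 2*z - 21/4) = z - 3/2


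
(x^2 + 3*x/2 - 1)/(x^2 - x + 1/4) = 2*(x + 2)/(2*x - 1)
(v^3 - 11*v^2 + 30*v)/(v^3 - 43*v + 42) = v*(v - 5)/(v^2 + 6*v - 7)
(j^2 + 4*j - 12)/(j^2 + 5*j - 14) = (j + 6)/(j + 7)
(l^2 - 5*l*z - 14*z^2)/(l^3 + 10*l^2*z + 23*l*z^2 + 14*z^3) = (l - 7*z)/(l^2 + 8*l*z + 7*z^2)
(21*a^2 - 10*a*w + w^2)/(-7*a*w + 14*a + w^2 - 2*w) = (-3*a + w)/(w - 2)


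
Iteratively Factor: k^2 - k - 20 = (k + 4)*(k - 5)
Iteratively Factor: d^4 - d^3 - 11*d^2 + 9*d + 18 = (d - 2)*(d^3 + d^2 - 9*d - 9) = (d - 2)*(d + 3)*(d^2 - 2*d - 3) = (d - 3)*(d - 2)*(d + 3)*(d + 1)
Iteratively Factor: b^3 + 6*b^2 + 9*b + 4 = (b + 1)*(b^2 + 5*b + 4) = (b + 1)^2*(b + 4)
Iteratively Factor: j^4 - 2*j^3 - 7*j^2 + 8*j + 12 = (j + 1)*(j^3 - 3*j^2 - 4*j + 12) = (j - 2)*(j + 1)*(j^2 - j - 6) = (j - 2)*(j + 1)*(j + 2)*(j - 3)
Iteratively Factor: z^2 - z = (z - 1)*(z)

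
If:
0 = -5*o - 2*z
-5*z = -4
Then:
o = -8/25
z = 4/5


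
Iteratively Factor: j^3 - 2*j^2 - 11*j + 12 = (j - 1)*(j^2 - j - 12) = (j - 4)*(j - 1)*(j + 3)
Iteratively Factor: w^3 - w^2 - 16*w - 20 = (w + 2)*(w^2 - 3*w - 10) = (w - 5)*(w + 2)*(w + 2)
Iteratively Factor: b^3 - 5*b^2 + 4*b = (b)*(b^2 - 5*b + 4) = b*(b - 1)*(b - 4)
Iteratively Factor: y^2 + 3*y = (y)*(y + 3)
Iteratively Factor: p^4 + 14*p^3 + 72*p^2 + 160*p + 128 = (p + 4)*(p^3 + 10*p^2 + 32*p + 32) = (p + 4)^2*(p^2 + 6*p + 8) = (p + 4)^3*(p + 2)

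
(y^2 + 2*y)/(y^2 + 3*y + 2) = y/(y + 1)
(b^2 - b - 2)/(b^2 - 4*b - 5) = (b - 2)/(b - 5)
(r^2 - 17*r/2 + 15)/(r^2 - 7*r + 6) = (r - 5/2)/(r - 1)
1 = 1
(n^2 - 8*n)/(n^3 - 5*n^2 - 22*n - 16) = n/(n^2 + 3*n + 2)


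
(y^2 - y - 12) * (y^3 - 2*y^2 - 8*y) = y^5 - 3*y^4 - 18*y^3 + 32*y^2 + 96*y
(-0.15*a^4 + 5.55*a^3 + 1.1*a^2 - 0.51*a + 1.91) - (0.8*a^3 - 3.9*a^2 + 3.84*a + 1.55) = -0.15*a^4 + 4.75*a^3 + 5.0*a^2 - 4.35*a + 0.36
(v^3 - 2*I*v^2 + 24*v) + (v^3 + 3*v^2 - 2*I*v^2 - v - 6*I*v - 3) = 2*v^3 + 3*v^2 - 4*I*v^2 + 23*v - 6*I*v - 3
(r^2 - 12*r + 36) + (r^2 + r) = 2*r^2 - 11*r + 36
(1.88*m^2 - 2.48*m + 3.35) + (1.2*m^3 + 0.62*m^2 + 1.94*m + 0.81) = 1.2*m^3 + 2.5*m^2 - 0.54*m + 4.16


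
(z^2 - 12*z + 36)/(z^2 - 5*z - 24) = (-z^2 + 12*z - 36)/(-z^2 + 5*z + 24)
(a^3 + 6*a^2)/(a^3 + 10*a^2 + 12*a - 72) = a^2/(a^2 + 4*a - 12)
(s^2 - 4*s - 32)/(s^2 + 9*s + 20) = (s - 8)/(s + 5)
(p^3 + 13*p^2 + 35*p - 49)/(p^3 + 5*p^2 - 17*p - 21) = (p^2 + 6*p - 7)/(p^2 - 2*p - 3)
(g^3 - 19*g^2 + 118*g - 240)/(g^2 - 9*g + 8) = (g^2 - 11*g + 30)/(g - 1)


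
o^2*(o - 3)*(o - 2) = o^4 - 5*o^3 + 6*o^2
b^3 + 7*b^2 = b^2*(b + 7)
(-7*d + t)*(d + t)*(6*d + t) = -42*d^3 - 43*d^2*t + t^3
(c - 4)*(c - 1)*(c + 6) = c^3 + c^2 - 26*c + 24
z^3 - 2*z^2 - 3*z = z*(z - 3)*(z + 1)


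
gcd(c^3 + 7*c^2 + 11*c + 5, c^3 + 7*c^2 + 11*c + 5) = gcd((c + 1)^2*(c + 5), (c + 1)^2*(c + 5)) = c^3 + 7*c^2 + 11*c + 5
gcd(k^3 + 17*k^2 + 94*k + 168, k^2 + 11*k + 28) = k^2 + 11*k + 28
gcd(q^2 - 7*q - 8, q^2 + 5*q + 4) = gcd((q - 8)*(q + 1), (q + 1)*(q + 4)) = q + 1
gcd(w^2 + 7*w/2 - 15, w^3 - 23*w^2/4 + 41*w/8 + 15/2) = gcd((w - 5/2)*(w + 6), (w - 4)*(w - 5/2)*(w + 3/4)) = w - 5/2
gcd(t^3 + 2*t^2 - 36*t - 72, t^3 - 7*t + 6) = 1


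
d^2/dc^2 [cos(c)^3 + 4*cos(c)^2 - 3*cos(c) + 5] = 9*sin(c)^2*cos(c) + 16*sin(c)^2 - 8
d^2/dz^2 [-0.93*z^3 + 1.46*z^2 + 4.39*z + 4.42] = 2.92 - 5.58*z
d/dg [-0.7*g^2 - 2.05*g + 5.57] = -1.4*g - 2.05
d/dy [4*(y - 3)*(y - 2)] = 8*y - 20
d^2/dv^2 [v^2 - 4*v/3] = 2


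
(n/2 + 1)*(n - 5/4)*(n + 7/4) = n^3/2 + 5*n^2/4 - 19*n/32 - 35/16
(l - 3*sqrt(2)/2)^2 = l^2 - 3*sqrt(2)*l + 9/2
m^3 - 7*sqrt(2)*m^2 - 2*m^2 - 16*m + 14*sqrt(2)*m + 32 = (m - 2)*(m - 8*sqrt(2))*(m + sqrt(2))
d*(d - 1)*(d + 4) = d^3 + 3*d^2 - 4*d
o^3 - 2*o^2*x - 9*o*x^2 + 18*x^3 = (o - 3*x)*(o - 2*x)*(o + 3*x)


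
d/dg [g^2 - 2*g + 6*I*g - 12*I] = 2*g - 2 + 6*I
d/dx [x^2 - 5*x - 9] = 2*x - 5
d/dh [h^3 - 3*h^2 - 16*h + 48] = 3*h^2 - 6*h - 16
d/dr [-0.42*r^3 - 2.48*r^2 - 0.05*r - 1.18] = -1.26*r^2 - 4.96*r - 0.05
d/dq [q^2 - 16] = 2*q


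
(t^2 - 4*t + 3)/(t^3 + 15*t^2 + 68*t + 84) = (t^2 - 4*t + 3)/(t^3 + 15*t^2 + 68*t + 84)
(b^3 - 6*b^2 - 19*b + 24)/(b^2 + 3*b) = b - 9 + 8/b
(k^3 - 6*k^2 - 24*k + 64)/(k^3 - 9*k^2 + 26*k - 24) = (k^2 - 4*k - 32)/(k^2 - 7*k + 12)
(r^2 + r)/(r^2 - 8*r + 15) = r*(r + 1)/(r^2 - 8*r + 15)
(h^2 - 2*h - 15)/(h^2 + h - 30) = (h + 3)/(h + 6)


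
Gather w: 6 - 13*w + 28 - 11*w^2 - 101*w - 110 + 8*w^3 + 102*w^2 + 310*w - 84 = 8*w^3 + 91*w^2 + 196*w - 160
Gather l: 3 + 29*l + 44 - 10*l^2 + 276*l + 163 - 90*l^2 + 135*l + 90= -100*l^2 + 440*l + 300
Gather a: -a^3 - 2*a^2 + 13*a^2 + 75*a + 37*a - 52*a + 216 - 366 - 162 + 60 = -a^3 + 11*a^2 + 60*a - 252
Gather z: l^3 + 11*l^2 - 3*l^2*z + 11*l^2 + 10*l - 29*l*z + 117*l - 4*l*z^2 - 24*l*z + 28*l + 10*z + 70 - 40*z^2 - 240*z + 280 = l^3 + 22*l^2 + 155*l + z^2*(-4*l - 40) + z*(-3*l^2 - 53*l - 230) + 350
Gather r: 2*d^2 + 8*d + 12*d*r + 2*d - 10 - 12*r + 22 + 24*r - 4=2*d^2 + 10*d + r*(12*d + 12) + 8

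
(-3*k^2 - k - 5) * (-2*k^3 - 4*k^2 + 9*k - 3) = 6*k^5 + 14*k^4 - 13*k^3 + 20*k^2 - 42*k + 15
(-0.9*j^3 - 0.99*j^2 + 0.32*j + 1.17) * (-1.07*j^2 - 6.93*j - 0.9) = 0.963*j^5 + 7.2963*j^4 + 7.3283*j^3 - 2.5785*j^2 - 8.3961*j - 1.053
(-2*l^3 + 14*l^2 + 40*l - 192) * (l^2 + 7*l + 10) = -2*l^5 + 118*l^3 + 228*l^2 - 944*l - 1920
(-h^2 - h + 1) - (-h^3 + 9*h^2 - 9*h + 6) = h^3 - 10*h^2 + 8*h - 5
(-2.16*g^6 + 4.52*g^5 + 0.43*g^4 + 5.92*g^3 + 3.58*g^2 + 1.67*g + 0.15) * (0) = 0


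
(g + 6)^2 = g^2 + 12*g + 36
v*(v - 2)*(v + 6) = v^3 + 4*v^2 - 12*v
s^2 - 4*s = s*(s - 4)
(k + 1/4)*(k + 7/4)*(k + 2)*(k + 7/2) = k^4 + 15*k^3/2 + 295*k^2/16 + 525*k/32 + 49/16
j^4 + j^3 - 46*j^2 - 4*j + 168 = (j - 6)*(j - 2)*(j + 2)*(j + 7)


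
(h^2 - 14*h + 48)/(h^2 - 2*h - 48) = (h - 6)/(h + 6)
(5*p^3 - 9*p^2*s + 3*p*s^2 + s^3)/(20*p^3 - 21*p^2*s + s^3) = (p - s)/(4*p - s)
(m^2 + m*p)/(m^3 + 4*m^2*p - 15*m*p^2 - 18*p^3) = m/(m^2 + 3*m*p - 18*p^2)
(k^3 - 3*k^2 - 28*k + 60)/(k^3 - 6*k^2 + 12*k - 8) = (k^2 - k - 30)/(k^2 - 4*k + 4)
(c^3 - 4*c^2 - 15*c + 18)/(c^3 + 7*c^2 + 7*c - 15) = (c - 6)/(c + 5)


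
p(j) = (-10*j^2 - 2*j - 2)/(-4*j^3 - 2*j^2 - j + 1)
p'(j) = (-20*j - 2)/(-4*j^3 - 2*j^2 - j + 1) + (-10*j^2 - 2*j - 2)*(12*j^2 + 4*j + 1)/(-4*j^3 - 2*j^2 - j + 1)^2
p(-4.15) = -0.65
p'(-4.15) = -0.17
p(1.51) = 1.48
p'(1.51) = -0.99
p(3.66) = 0.64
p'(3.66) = -0.16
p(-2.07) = -1.36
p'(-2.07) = -0.69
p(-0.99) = -2.51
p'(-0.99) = -1.10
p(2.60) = 0.88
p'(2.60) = -0.32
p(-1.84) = -1.53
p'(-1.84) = -0.85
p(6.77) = 0.35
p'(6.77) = -0.05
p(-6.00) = -0.44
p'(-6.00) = -0.08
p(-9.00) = -0.29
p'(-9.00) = -0.03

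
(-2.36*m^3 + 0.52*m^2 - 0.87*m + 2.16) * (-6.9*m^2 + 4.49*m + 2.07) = 16.284*m^5 - 14.1844*m^4 + 3.4526*m^3 - 17.7339*m^2 + 7.8975*m + 4.4712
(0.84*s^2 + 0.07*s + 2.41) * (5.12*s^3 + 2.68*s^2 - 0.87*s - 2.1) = 4.3008*s^5 + 2.6096*s^4 + 11.796*s^3 + 4.6339*s^2 - 2.2437*s - 5.061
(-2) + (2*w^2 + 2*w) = 2*w^2 + 2*w - 2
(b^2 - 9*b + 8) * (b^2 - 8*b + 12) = b^4 - 17*b^3 + 92*b^2 - 172*b + 96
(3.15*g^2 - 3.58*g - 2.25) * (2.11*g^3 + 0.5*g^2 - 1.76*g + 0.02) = 6.6465*g^5 - 5.9788*g^4 - 12.0815*g^3 + 5.2388*g^2 + 3.8884*g - 0.045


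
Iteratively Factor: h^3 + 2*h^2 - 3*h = (h + 3)*(h^2 - h) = (h - 1)*(h + 3)*(h)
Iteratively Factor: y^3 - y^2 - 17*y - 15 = (y - 5)*(y^2 + 4*y + 3) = (y - 5)*(y + 3)*(y + 1)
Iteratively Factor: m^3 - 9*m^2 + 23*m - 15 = (m - 5)*(m^2 - 4*m + 3) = (m - 5)*(m - 1)*(m - 3)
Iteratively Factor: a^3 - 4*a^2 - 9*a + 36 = (a + 3)*(a^2 - 7*a + 12) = (a - 3)*(a + 3)*(a - 4)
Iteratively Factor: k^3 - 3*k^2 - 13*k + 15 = (k + 3)*(k^2 - 6*k + 5) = (k - 5)*(k + 3)*(k - 1)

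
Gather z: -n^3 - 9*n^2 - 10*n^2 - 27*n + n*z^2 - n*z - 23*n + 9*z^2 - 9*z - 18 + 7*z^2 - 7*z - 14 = -n^3 - 19*n^2 - 50*n + z^2*(n + 16) + z*(-n - 16) - 32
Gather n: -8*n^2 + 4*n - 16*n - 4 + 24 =-8*n^2 - 12*n + 20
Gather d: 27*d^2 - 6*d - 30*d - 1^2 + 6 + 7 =27*d^2 - 36*d + 12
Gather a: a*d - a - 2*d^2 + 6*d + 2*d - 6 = a*(d - 1) - 2*d^2 + 8*d - 6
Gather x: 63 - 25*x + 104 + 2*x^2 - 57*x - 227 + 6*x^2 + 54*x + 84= 8*x^2 - 28*x + 24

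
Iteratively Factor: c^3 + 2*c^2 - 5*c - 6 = (c + 3)*(c^2 - c - 2) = (c - 2)*(c + 3)*(c + 1)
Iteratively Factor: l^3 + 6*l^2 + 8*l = (l)*(l^2 + 6*l + 8) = l*(l + 4)*(l + 2)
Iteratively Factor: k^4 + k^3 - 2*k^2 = (k + 2)*(k^3 - k^2) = (k - 1)*(k + 2)*(k^2) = k*(k - 1)*(k + 2)*(k)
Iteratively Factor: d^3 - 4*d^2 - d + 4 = (d - 4)*(d^2 - 1) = (d - 4)*(d - 1)*(d + 1)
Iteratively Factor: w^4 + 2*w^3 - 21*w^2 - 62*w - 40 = (w + 2)*(w^3 - 21*w - 20) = (w + 1)*(w + 2)*(w^2 - w - 20) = (w + 1)*(w + 2)*(w + 4)*(w - 5)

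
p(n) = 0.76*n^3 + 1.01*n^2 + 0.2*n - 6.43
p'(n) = 2.28*n^2 + 2.02*n + 0.2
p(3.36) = 34.47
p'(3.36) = 32.73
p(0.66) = -5.64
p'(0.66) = 2.53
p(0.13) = -6.39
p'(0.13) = 0.50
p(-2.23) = -10.28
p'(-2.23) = 7.03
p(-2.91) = -17.19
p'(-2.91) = 13.63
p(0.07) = -6.41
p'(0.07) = 0.35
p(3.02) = 24.32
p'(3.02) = 27.09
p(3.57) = 41.74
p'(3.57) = 36.47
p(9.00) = 631.22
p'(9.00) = 203.06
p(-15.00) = -2347.18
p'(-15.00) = 482.90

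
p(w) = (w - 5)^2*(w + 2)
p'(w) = (w - 5)^2 + (w + 2)*(2*w - 10) = (w - 5)*(3*w - 1)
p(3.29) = 15.47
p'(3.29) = -15.17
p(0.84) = 49.15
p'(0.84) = -6.32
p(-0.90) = 38.29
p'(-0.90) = 21.83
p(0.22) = 50.72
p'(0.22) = 1.63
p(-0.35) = 47.23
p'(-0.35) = 10.97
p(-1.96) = 1.94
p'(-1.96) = 47.88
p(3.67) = 10.03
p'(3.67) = -13.31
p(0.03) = 50.14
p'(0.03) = 4.52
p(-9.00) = -1372.00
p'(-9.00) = 392.00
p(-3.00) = -64.00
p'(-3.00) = 80.00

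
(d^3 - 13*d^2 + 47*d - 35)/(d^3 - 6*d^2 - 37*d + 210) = (d - 1)/(d + 6)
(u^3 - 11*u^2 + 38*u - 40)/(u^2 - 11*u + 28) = (u^2 - 7*u + 10)/(u - 7)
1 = 1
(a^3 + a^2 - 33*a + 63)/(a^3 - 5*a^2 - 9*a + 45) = (a^2 + 4*a - 21)/(a^2 - 2*a - 15)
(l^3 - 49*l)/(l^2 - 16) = l*(l^2 - 49)/(l^2 - 16)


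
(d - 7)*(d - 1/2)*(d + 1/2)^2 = d^4 - 13*d^3/2 - 15*d^2/4 + 13*d/8 + 7/8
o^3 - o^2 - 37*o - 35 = (o - 7)*(o + 1)*(o + 5)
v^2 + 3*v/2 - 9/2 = (v - 3/2)*(v + 3)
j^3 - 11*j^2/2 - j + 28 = (j - 4)*(j - 7/2)*(j + 2)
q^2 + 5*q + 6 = (q + 2)*(q + 3)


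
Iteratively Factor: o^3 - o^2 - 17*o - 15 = (o - 5)*(o^2 + 4*o + 3) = (o - 5)*(o + 1)*(o + 3)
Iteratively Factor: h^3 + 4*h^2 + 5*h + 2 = (h + 1)*(h^2 + 3*h + 2) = (h + 1)^2*(h + 2)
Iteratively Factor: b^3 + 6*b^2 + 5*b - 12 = (b + 3)*(b^2 + 3*b - 4) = (b - 1)*(b + 3)*(b + 4)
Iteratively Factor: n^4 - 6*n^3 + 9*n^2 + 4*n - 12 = (n + 1)*(n^3 - 7*n^2 + 16*n - 12) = (n - 2)*(n + 1)*(n^2 - 5*n + 6) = (n - 2)^2*(n + 1)*(n - 3)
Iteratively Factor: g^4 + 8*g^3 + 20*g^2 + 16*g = (g)*(g^3 + 8*g^2 + 20*g + 16) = g*(g + 4)*(g^2 + 4*g + 4) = g*(g + 2)*(g + 4)*(g + 2)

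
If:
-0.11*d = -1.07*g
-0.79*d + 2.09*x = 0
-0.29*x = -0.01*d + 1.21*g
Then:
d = 0.00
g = 0.00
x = 0.00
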